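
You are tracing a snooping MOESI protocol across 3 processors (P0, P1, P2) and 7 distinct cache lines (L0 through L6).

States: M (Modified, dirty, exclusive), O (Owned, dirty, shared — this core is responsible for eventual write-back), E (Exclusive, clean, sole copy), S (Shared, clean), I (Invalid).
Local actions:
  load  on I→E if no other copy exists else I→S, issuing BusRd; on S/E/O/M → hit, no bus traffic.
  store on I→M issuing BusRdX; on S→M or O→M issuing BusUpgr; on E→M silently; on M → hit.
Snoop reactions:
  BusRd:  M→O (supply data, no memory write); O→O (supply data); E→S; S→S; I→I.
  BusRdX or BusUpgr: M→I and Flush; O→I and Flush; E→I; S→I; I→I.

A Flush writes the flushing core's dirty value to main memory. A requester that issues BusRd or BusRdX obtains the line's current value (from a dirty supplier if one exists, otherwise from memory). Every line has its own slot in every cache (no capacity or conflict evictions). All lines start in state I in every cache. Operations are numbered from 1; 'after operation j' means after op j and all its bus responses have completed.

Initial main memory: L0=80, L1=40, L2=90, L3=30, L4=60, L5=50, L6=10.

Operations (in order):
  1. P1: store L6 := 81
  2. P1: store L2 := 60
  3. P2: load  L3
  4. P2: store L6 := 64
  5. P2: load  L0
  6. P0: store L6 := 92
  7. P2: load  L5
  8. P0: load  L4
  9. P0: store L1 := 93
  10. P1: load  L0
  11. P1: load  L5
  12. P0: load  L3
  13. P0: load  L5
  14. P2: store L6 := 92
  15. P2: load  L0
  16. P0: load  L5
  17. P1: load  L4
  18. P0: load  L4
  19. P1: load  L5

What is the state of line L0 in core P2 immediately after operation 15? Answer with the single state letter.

step 1: P1: store L6 := 81  ⟶  IMI  (L6)  txn=BusRdX  M[L6]=10
step 2: P1: store L2 := 60  ⟶  IMI  (L2)  txn=BusRdX  M[L2]=90
step 3: P2: load  L3  ⟶  IIE  (L3)  txn=BusRd  M[L3]=30
step 4: P2: store L6 := 64  ⟶  IIM  (L6)  txn=BusRdX+Flush  M[L6]=81
step 5: P2: load  L0  ⟶  IIE  (L0)  txn=BusRd  M[L0]=80
step 6: P0: store L6 := 92  ⟶  MII  (L6)  txn=BusRdX+Flush  M[L6]=64
step 7: P2: load  L5  ⟶  IIE  (L5)  txn=BusRd  M[L5]=50
step 8: P0: load  L4  ⟶  EII  (L4)  txn=BusRd  M[L4]=60
step 9: P0: store L1 := 93  ⟶  MII  (L1)  txn=BusRdX  M[L1]=40
step 10: P1: load  L0  ⟶  ISS  (L0)  txn=BusRd  M[L0]=80
step 11: P1: load  L5  ⟶  ISS  (L5)  txn=BusRd  M[L5]=50
step 12: P0: load  L3  ⟶  SIS  (L3)  txn=BusRd  M[L3]=30
step 13: P0: load  L5  ⟶  SSS  (L5)  txn=BusRd  M[L5]=50
step 14: P2: store L6 := 92  ⟶  IIM  (L6)  txn=BusRdX+Flush  M[L6]=92
step 15: P2: load  L0  ⟶  ISS  (L0)  txn=∅  M[L0]=80
step 16: P0: load  L5  ⟶  SSS  (L5)  txn=∅  M[L5]=50
step 17: P1: load  L4  ⟶  SSI  (L4)  txn=BusRd  M[L4]=60
step 18: P0: load  L4  ⟶  SSI  (L4)  txn=∅  M[L4]=60
step 19: P1: load  L5  ⟶  SSS  (L5)  txn=∅  M[L5]=50

state = S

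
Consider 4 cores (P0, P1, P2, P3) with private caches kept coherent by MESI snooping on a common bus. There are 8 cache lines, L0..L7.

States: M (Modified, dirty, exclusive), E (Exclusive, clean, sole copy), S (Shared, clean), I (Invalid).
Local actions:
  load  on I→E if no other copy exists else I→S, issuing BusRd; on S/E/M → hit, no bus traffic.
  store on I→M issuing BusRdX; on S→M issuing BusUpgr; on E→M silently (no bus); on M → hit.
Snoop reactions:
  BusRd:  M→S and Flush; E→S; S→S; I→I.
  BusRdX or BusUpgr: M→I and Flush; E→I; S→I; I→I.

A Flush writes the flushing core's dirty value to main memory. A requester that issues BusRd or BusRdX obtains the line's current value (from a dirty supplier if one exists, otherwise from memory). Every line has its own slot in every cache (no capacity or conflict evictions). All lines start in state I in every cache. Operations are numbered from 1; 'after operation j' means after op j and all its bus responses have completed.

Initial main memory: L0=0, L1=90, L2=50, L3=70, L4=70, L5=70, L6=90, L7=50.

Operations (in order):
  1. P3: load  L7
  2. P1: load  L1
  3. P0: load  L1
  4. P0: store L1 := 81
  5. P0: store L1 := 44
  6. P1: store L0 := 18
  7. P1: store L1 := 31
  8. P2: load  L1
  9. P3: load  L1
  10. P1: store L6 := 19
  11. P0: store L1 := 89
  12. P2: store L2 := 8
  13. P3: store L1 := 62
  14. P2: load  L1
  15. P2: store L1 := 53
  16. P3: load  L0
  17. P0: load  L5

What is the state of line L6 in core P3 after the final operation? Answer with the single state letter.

state = I

step 1: P3: load  L7  ⟶  IIIE  (L7)  txn=BusRd  M[L7]=50
step 2: P1: load  L1  ⟶  IEII  (L1)  txn=BusRd  M[L1]=90
step 3: P0: load  L1  ⟶  SSII  (L1)  txn=BusRd  M[L1]=90
step 4: P0: store L1 := 81  ⟶  MIII  (L1)  txn=BusUpgr  M[L1]=90
step 5: P0: store L1 := 44  ⟶  MIII  (L1)  txn=∅  M[L1]=90
step 6: P1: store L0 := 18  ⟶  IMII  (L0)  txn=BusRdX  M[L0]=0
step 7: P1: store L1 := 31  ⟶  IMII  (L1)  txn=BusRdX+Flush  M[L1]=44
step 8: P2: load  L1  ⟶  ISSI  (L1)  txn=BusRd+Flush  M[L1]=31
step 9: P3: load  L1  ⟶  ISSS  (L1)  txn=BusRd  M[L1]=31
step 10: P1: store L6 := 19  ⟶  IMII  (L6)  txn=BusRdX  M[L6]=90
step 11: P0: store L1 := 89  ⟶  MIII  (L1)  txn=BusRdX  M[L1]=31
step 12: P2: store L2 := 8  ⟶  IIMI  (L2)  txn=BusRdX  M[L2]=50
step 13: P3: store L1 := 62  ⟶  IIIM  (L1)  txn=BusRdX+Flush  M[L1]=89
step 14: P2: load  L1  ⟶  IISS  (L1)  txn=BusRd+Flush  M[L1]=62
step 15: P2: store L1 := 53  ⟶  IIMI  (L1)  txn=BusUpgr  M[L1]=62
step 16: P3: load  L0  ⟶  ISIS  (L0)  txn=BusRd+Flush  M[L0]=18
step 17: P0: load  L5  ⟶  EIII  (L5)  txn=BusRd  M[L5]=70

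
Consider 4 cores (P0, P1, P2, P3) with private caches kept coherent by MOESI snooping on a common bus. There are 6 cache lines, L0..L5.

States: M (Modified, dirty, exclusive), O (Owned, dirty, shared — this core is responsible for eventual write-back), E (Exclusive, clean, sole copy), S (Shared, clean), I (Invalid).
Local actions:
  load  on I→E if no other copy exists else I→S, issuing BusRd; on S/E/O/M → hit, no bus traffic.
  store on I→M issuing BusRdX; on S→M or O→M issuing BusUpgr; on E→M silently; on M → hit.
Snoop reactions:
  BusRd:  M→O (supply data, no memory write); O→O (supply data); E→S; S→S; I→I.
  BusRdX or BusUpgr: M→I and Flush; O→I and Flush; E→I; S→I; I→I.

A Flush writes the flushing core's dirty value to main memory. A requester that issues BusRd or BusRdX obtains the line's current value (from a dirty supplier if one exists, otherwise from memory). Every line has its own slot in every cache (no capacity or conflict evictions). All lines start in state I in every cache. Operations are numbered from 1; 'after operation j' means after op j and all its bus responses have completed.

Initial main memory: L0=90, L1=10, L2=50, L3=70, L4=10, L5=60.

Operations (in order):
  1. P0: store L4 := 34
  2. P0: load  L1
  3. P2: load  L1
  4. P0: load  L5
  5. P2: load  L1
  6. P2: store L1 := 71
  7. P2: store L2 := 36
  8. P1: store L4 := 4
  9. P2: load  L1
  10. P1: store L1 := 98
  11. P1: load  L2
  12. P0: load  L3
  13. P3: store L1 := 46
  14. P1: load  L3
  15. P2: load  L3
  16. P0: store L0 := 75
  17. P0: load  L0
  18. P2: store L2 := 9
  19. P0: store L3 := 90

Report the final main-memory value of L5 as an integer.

memory[L5] = 60

  op1 P0: store L4 := 34 → M/I/I/I on L4; bus BusRdX; mem=10
  op2 P0: load  L1 → E/I/I/I on L1; bus BusRd; mem=10
  op3 P2: load  L1 → S/I/S/I on L1; bus BusRd; mem=10
  op4 P0: load  L5 → E/I/I/I on L5; bus BusRd; mem=60
  op5 P2: load  L1 → S/I/S/I on L1; bus (none); mem=10
  op6 P2: store L1 := 71 → I/I/M/I on L1; bus BusUpgr; mem=10
  op7 P2: store L2 := 36 → I/I/M/I on L2; bus BusRdX; mem=50
  op8 P1: store L4 := 4 → I/M/I/I on L4; bus BusRdX Flush; mem=34
  op9 P2: load  L1 → I/I/M/I on L1; bus (none); mem=10
  op10 P1: store L1 := 98 → I/M/I/I on L1; bus BusRdX Flush; mem=71
  op11 P1: load  L2 → I/S/O/I on L2; bus BusRd; mem=50
  op12 P0: load  L3 → E/I/I/I on L3; bus BusRd; mem=70
  op13 P3: store L1 := 46 → I/I/I/M on L1; bus BusRdX Flush; mem=98
  op14 P1: load  L3 → S/S/I/I on L3; bus BusRd; mem=70
  op15 P2: load  L3 → S/S/S/I on L3; bus BusRd; mem=70
  op16 P0: store L0 := 75 → M/I/I/I on L0; bus BusRdX; mem=90
  op17 P0: load  L0 → M/I/I/I on L0; bus (none); mem=90
  op18 P2: store L2 := 9 → I/I/M/I on L2; bus BusUpgr; mem=50
  op19 P0: store L3 := 90 → M/I/I/I on L3; bus BusUpgr; mem=70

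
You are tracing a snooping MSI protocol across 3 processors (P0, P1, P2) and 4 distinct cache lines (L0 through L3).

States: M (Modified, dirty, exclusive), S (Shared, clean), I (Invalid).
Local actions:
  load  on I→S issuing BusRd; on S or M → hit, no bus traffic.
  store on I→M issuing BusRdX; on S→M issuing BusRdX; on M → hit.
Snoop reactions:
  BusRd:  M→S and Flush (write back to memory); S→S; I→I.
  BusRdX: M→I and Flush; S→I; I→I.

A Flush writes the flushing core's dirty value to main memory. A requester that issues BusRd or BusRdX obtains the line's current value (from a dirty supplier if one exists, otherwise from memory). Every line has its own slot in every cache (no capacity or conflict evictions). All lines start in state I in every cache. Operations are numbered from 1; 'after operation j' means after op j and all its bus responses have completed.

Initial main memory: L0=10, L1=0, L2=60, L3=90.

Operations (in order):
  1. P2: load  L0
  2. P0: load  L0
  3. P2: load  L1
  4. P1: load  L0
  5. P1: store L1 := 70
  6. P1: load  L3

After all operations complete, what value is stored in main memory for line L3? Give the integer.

[1] P2: load  L0 | P0:I, P1:I, P2:S(10) | bus: BusRd
[2] P0: load  L0 | P0:S(10), P1:I, P2:S(10) | bus: BusRd
[3] P2: load  L1 | P0:I, P1:I, P2:S(0) | bus: BusRd
[4] P1: load  L0 | P0:S(10), P1:S(10), P2:S(10) | bus: BusRd
[5] P1: store L1 := 70 | P0:I, P1:M(70), P2:I | bus: BusRdX
[6] P1: load  L3 | P0:I, P1:S(90), P2:I | bus: BusRd

memory[L3] = 90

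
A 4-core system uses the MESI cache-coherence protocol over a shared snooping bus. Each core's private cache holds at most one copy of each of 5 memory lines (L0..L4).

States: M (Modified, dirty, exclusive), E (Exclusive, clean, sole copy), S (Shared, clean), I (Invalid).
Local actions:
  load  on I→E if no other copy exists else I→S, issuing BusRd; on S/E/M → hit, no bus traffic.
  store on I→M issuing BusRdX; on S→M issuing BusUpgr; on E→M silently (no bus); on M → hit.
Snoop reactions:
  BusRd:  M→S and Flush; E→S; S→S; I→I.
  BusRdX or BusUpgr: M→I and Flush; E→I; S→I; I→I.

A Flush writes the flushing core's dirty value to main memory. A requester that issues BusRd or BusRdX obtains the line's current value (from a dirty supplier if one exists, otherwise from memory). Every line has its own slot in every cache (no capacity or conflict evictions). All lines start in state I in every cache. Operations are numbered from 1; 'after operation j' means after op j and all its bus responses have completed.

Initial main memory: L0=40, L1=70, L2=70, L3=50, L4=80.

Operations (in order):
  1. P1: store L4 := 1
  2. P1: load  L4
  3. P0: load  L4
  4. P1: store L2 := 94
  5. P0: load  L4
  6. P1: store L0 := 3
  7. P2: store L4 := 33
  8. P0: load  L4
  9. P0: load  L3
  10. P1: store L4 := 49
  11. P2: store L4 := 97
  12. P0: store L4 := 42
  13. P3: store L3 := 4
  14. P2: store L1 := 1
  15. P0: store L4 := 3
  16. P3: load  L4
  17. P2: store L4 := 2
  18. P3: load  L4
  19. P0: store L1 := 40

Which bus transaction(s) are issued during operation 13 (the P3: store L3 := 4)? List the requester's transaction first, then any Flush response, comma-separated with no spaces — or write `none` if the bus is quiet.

bus = BusRdX

  op1 P1: store L4 := 1 → I/M/I/I on L4; bus BusRdX; mem=80
  op2 P1: load  L4 → I/M/I/I on L4; bus (none); mem=80
  op3 P0: load  L4 → S/S/I/I on L4; bus BusRd Flush; mem=1
  op4 P1: store L2 := 94 → I/M/I/I on L2; bus BusRdX; mem=70
  op5 P0: load  L4 → S/S/I/I on L4; bus (none); mem=1
  op6 P1: store L0 := 3 → I/M/I/I on L0; bus BusRdX; mem=40
  op7 P2: store L4 := 33 → I/I/M/I on L4; bus BusRdX; mem=1
  op8 P0: load  L4 → S/I/S/I on L4; bus BusRd Flush; mem=33
  op9 P0: load  L3 → E/I/I/I on L3; bus BusRd; mem=50
  op10 P1: store L4 := 49 → I/M/I/I on L4; bus BusRdX; mem=33
  op11 P2: store L4 := 97 → I/I/M/I on L4; bus BusRdX Flush; mem=49
  op12 P0: store L4 := 42 → M/I/I/I on L4; bus BusRdX Flush; mem=97
  op13 P3: store L3 := 4 → I/I/I/M on L3; bus BusRdX; mem=50
  op14 P2: store L1 := 1 → I/I/M/I on L1; bus BusRdX; mem=70
  op15 P0: store L4 := 3 → M/I/I/I on L4; bus (none); mem=97
  op16 P3: load  L4 → S/I/I/S on L4; bus BusRd Flush; mem=3
  op17 P2: store L4 := 2 → I/I/M/I on L4; bus BusRdX; mem=3
  op18 P3: load  L4 → I/I/S/S on L4; bus BusRd Flush; mem=2
  op19 P0: store L1 := 40 → M/I/I/I on L1; bus BusRdX Flush; mem=1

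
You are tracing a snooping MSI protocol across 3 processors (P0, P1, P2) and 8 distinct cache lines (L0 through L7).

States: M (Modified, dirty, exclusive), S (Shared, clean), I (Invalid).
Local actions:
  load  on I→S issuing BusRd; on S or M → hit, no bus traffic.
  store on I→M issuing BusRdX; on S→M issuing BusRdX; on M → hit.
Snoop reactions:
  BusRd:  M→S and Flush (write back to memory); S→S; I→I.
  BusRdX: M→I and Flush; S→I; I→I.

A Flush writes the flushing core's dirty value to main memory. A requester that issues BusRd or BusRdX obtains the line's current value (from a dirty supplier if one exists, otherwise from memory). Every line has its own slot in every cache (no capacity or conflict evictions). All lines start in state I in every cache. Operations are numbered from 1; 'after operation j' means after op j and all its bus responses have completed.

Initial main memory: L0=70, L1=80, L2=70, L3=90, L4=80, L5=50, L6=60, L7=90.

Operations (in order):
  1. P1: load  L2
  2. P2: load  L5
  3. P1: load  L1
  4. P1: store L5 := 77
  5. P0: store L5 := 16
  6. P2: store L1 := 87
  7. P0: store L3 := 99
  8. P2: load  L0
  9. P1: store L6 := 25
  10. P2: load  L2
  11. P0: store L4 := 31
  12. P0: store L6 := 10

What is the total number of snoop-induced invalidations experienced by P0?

invalidations = 0

step 1: P1: load  L2  ⟶  ISI  (L2)  txn=BusRd  M[L2]=70
step 2: P2: load  L5  ⟶  IIS  (L5)  txn=BusRd  M[L5]=50
step 3: P1: load  L1  ⟶  ISI  (L1)  txn=BusRd  M[L1]=80
step 4: P1: store L5 := 77  ⟶  IMI  (L5)  txn=BusRdX  M[L5]=50
step 5: P0: store L5 := 16  ⟶  MII  (L5)  txn=BusRdX+Flush  M[L5]=77
step 6: P2: store L1 := 87  ⟶  IIM  (L1)  txn=BusRdX  M[L1]=80
step 7: P0: store L3 := 99  ⟶  MII  (L3)  txn=BusRdX  M[L3]=90
step 8: P2: load  L0  ⟶  IIS  (L0)  txn=BusRd  M[L0]=70
step 9: P1: store L6 := 25  ⟶  IMI  (L6)  txn=BusRdX  M[L6]=60
step 10: P2: load  L2  ⟶  ISS  (L2)  txn=BusRd  M[L2]=70
step 11: P0: store L4 := 31  ⟶  MII  (L4)  txn=BusRdX  M[L4]=80
step 12: P0: store L6 := 10  ⟶  MII  (L6)  txn=BusRdX+Flush  M[L6]=25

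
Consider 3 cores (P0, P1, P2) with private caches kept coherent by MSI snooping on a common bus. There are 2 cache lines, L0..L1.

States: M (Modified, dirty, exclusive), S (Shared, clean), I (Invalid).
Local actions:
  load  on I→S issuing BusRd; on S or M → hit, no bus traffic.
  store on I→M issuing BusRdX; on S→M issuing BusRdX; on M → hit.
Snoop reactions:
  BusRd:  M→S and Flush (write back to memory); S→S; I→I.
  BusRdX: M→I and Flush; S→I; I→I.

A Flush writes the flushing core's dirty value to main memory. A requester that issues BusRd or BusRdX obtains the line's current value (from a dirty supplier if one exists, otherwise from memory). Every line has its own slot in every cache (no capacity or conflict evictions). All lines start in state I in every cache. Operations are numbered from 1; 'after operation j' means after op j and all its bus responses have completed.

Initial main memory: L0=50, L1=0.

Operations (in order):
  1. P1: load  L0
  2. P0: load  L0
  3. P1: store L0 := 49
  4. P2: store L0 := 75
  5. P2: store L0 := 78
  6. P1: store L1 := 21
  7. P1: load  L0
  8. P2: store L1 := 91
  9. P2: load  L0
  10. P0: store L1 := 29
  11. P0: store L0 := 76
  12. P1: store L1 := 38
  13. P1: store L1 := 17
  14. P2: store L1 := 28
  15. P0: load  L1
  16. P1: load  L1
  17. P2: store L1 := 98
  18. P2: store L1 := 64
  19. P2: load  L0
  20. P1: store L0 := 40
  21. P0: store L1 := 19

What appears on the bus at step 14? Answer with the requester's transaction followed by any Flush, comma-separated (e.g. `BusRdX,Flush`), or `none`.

[1] P1: load  L0 | P0:I, P1:S(50), P2:I | bus: BusRd
[2] P0: load  L0 | P0:S(50), P1:S(50), P2:I | bus: BusRd
[3] P1: store L0 := 49 | P0:I, P1:M(49), P2:I | bus: BusRdX
[4] P2: store L0 := 75 | P0:I, P1:I, P2:M(75) | bus: BusRdX,Flush
[5] P2: store L0 := 78 | P0:I, P1:I, P2:M(78) | bus: none
[6] P1: store L1 := 21 | P0:I, P1:M(21), P2:I | bus: BusRdX
[7] P1: load  L0 | P0:I, P1:S(78), P2:S(78) | bus: BusRd,Flush
[8] P2: store L1 := 91 | P0:I, P1:I, P2:M(91) | bus: BusRdX,Flush
[9] P2: load  L0 | P0:I, P1:S(78), P2:S(78) | bus: none
[10] P0: store L1 := 29 | P0:M(29), P1:I, P2:I | bus: BusRdX,Flush
[11] P0: store L0 := 76 | P0:M(76), P1:I, P2:I | bus: BusRdX
[12] P1: store L1 := 38 | P0:I, P1:M(38), P2:I | bus: BusRdX,Flush
[13] P1: store L1 := 17 | P0:I, P1:M(17), P2:I | bus: none
[14] P2: store L1 := 28 | P0:I, P1:I, P2:M(28) | bus: BusRdX,Flush
[15] P0: load  L1 | P0:S(28), P1:I, P2:S(28) | bus: BusRd,Flush
[16] P1: load  L1 | P0:S(28), P1:S(28), P2:S(28) | bus: BusRd
[17] P2: store L1 := 98 | P0:I, P1:I, P2:M(98) | bus: BusRdX
[18] P2: store L1 := 64 | P0:I, P1:I, P2:M(64) | bus: none
[19] P2: load  L0 | P0:S(76), P1:I, P2:S(76) | bus: BusRd,Flush
[20] P1: store L0 := 40 | P0:I, P1:M(40), P2:I | bus: BusRdX
[21] P0: store L1 := 19 | P0:M(19), P1:I, P2:I | bus: BusRdX,Flush

bus = BusRdX,Flush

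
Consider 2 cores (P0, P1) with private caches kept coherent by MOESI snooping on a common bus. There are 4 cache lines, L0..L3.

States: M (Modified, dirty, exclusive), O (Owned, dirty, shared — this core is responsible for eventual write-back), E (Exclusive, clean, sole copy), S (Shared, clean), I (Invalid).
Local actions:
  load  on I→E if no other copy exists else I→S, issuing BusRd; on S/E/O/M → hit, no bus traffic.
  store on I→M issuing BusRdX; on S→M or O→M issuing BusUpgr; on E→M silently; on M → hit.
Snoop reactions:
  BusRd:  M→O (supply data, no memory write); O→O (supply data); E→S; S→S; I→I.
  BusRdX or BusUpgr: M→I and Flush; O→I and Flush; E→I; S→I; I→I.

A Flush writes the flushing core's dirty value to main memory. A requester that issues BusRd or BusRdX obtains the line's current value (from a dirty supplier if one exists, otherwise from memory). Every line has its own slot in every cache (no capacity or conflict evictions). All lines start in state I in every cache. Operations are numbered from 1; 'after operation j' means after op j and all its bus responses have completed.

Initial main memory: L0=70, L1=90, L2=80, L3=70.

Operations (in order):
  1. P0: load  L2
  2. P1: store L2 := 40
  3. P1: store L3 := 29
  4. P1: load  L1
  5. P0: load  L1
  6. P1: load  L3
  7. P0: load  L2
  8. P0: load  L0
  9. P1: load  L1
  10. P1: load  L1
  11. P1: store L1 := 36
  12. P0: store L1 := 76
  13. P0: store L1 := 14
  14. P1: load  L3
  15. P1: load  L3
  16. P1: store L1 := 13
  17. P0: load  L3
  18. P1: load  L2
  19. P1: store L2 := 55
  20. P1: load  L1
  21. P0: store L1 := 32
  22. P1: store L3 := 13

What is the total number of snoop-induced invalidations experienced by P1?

  op1 P0: load  L2 → E/I on L2; bus BusRd; mem=80
  op2 P1: store L2 := 40 → I/M on L2; bus BusRdX; mem=80
  op3 P1: store L3 := 29 → I/M on L3; bus BusRdX; mem=70
  op4 P1: load  L1 → I/E on L1; bus BusRd; mem=90
  op5 P0: load  L1 → S/S on L1; bus BusRd; mem=90
  op6 P1: load  L3 → I/M on L3; bus (none); mem=70
  op7 P0: load  L2 → S/O on L2; bus BusRd; mem=80
  op8 P0: load  L0 → E/I on L0; bus BusRd; mem=70
  op9 P1: load  L1 → S/S on L1; bus (none); mem=90
  op10 P1: load  L1 → S/S on L1; bus (none); mem=90
  op11 P1: store L1 := 36 → I/M on L1; bus BusUpgr; mem=90
  op12 P0: store L1 := 76 → M/I on L1; bus BusRdX Flush; mem=36
  op13 P0: store L1 := 14 → M/I on L1; bus (none); mem=36
  op14 P1: load  L3 → I/M on L3; bus (none); mem=70
  op15 P1: load  L3 → I/M on L3; bus (none); mem=70
  op16 P1: store L1 := 13 → I/M on L1; bus BusRdX Flush; mem=14
  op17 P0: load  L3 → S/O on L3; bus BusRd; mem=70
  op18 P1: load  L2 → S/O on L2; bus (none); mem=80
  op19 P1: store L2 := 55 → I/M on L2; bus BusUpgr; mem=80
  op20 P1: load  L1 → I/M on L1; bus (none); mem=14
  op21 P0: store L1 := 32 → M/I on L1; bus BusRdX Flush; mem=13
  op22 P1: store L3 := 13 → I/M on L3; bus BusUpgr; mem=70

invalidations = 2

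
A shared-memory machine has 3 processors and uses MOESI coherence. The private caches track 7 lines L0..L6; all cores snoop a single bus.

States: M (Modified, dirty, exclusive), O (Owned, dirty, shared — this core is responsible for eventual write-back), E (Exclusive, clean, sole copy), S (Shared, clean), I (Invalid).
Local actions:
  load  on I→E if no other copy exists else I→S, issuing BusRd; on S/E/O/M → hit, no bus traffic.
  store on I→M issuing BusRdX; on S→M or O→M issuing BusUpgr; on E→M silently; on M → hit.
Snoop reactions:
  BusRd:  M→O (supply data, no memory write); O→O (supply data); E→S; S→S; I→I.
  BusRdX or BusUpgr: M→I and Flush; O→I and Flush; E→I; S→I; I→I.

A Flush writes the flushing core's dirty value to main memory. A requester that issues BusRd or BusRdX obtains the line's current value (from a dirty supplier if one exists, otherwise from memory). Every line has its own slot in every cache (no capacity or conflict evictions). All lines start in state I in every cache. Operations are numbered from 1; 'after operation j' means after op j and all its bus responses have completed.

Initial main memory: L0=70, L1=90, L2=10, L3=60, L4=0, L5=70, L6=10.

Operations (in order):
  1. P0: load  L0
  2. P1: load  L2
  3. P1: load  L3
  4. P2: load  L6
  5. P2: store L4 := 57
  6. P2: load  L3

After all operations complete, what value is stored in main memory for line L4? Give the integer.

1. P0: load  L0  bus=[BusRd]  L0: P0=E P1=I P2=I  mem[L0]=70
2. P1: load  L2  bus=[BusRd]  L2: P0=I P1=E P2=I  mem[L2]=10
3. P1: load  L3  bus=[BusRd]  L3: P0=I P1=E P2=I  mem[L3]=60
4. P2: load  L6  bus=[BusRd]  L6: P0=I P1=I P2=E  mem[L6]=10
5. P2: store L4 := 57  bus=[BusRdX]  L4: P0=I P1=I P2=M  mem[L4]=0
6. P2: load  L3  bus=[BusRd]  L3: P0=I P1=S P2=S  mem[L3]=60

memory[L4] = 0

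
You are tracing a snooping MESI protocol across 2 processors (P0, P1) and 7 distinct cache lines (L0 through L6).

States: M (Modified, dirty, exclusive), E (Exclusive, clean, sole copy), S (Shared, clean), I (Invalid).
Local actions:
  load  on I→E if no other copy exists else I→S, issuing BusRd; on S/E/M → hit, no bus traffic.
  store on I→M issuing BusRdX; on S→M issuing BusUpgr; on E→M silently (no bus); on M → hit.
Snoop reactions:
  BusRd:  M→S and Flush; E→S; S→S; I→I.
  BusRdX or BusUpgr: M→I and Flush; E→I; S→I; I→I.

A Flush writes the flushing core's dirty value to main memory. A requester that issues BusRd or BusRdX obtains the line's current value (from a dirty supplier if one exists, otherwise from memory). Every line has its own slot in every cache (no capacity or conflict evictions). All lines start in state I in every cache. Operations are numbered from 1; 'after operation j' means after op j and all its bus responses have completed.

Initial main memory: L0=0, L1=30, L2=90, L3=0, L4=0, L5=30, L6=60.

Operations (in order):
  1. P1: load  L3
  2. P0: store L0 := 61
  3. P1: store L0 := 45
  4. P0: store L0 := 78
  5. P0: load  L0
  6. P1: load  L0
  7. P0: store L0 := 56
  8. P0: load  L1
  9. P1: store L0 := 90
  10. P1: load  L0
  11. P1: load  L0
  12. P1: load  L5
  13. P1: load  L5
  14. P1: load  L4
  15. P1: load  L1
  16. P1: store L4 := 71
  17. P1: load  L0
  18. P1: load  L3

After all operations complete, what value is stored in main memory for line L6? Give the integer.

memory[L6] = 60

  op1 P1: load  L3 → I/E on L3; bus BusRd; mem=0
  op2 P0: store L0 := 61 → M/I on L0; bus BusRdX; mem=0
  op3 P1: store L0 := 45 → I/M on L0; bus BusRdX Flush; mem=61
  op4 P0: store L0 := 78 → M/I on L0; bus BusRdX Flush; mem=45
  op5 P0: load  L0 → M/I on L0; bus (none); mem=45
  op6 P1: load  L0 → S/S on L0; bus BusRd Flush; mem=78
  op7 P0: store L0 := 56 → M/I on L0; bus BusUpgr; mem=78
  op8 P0: load  L1 → E/I on L1; bus BusRd; mem=30
  op9 P1: store L0 := 90 → I/M on L0; bus BusRdX Flush; mem=56
  op10 P1: load  L0 → I/M on L0; bus (none); mem=56
  op11 P1: load  L0 → I/M on L0; bus (none); mem=56
  op12 P1: load  L5 → I/E on L5; bus BusRd; mem=30
  op13 P1: load  L5 → I/E on L5; bus (none); mem=30
  op14 P1: load  L4 → I/E on L4; bus BusRd; mem=0
  op15 P1: load  L1 → S/S on L1; bus BusRd; mem=30
  op16 P1: store L4 := 71 → I/M on L4; bus (none); mem=0
  op17 P1: load  L0 → I/M on L0; bus (none); mem=56
  op18 P1: load  L3 → I/E on L3; bus (none); mem=0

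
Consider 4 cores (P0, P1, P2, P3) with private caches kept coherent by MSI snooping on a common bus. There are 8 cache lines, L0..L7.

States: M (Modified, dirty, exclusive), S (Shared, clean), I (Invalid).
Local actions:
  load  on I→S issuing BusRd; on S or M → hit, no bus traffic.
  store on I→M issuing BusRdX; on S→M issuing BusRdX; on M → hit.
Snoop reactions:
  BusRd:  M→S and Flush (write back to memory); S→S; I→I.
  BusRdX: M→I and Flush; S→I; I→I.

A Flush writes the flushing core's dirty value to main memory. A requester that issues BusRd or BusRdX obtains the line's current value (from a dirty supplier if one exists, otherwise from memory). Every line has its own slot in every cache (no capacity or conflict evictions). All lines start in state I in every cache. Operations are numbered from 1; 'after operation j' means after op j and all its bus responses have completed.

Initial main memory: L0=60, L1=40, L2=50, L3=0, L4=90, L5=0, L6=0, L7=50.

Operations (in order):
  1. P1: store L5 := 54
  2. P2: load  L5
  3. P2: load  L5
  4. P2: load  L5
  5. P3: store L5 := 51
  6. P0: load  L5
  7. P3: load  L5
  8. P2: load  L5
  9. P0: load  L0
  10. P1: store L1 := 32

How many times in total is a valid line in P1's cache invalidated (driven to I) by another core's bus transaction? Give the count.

invalidations = 1

[1] P1: store L5 := 54 | P0:I, P1:M(54), P2:I, P3:I | bus: BusRdX
[2] P2: load  L5 | P0:I, P1:S(54), P2:S(54), P3:I | bus: BusRd,Flush
[3] P2: load  L5 | P0:I, P1:S(54), P2:S(54), P3:I | bus: none
[4] P2: load  L5 | P0:I, P1:S(54), P2:S(54), P3:I | bus: none
[5] P3: store L5 := 51 | P0:I, P1:I, P2:I, P3:M(51) | bus: BusRdX
[6] P0: load  L5 | P0:S(51), P1:I, P2:I, P3:S(51) | bus: BusRd,Flush
[7] P3: load  L5 | P0:S(51), P1:I, P2:I, P3:S(51) | bus: none
[8] P2: load  L5 | P0:S(51), P1:I, P2:S(51), P3:S(51) | bus: BusRd
[9] P0: load  L0 | P0:S(60), P1:I, P2:I, P3:I | bus: BusRd
[10] P1: store L1 := 32 | P0:I, P1:M(32), P2:I, P3:I | bus: BusRdX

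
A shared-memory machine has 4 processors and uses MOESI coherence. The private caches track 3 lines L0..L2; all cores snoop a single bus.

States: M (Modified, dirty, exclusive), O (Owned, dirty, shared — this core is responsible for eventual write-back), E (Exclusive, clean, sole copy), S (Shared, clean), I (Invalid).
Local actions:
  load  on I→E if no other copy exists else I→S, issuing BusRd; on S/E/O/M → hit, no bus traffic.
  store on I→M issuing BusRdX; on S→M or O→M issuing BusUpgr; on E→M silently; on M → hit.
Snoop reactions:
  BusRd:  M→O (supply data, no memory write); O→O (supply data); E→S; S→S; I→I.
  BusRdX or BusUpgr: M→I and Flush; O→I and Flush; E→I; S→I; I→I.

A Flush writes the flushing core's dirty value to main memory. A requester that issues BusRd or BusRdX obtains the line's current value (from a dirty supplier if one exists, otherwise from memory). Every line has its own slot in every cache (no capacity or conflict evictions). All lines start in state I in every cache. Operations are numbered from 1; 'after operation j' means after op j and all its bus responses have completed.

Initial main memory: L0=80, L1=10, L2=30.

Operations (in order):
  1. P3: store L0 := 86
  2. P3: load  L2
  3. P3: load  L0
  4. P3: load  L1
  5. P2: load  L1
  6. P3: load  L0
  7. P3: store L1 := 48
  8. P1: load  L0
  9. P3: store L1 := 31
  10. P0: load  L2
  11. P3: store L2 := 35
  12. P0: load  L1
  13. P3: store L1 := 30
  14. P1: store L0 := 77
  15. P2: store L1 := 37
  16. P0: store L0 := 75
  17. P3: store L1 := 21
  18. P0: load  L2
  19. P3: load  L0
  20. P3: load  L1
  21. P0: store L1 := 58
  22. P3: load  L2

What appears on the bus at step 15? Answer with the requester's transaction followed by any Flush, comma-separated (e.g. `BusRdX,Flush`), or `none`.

bus = BusRdX,Flush

  op1 P3: store L0 := 86 → I/I/I/M on L0; bus BusRdX; mem=80
  op2 P3: load  L2 → I/I/I/E on L2; bus BusRd; mem=30
  op3 P3: load  L0 → I/I/I/M on L0; bus (none); mem=80
  op4 P3: load  L1 → I/I/I/E on L1; bus BusRd; mem=10
  op5 P2: load  L1 → I/I/S/S on L1; bus BusRd; mem=10
  op6 P3: load  L0 → I/I/I/M on L0; bus (none); mem=80
  op7 P3: store L1 := 48 → I/I/I/M on L1; bus BusUpgr; mem=10
  op8 P1: load  L0 → I/S/I/O on L0; bus BusRd; mem=80
  op9 P3: store L1 := 31 → I/I/I/M on L1; bus (none); mem=10
  op10 P0: load  L2 → S/I/I/S on L2; bus BusRd; mem=30
  op11 P3: store L2 := 35 → I/I/I/M on L2; bus BusUpgr; mem=30
  op12 P0: load  L1 → S/I/I/O on L1; bus BusRd; mem=10
  op13 P3: store L1 := 30 → I/I/I/M on L1; bus BusUpgr; mem=10
  op14 P1: store L0 := 77 → I/M/I/I on L0; bus BusUpgr Flush; mem=86
  op15 P2: store L1 := 37 → I/I/M/I on L1; bus BusRdX Flush; mem=30
  op16 P0: store L0 := 75 → M/I/I/I on L0; bus BusRdX Flush; mem=77
  op17 P3: store L1 := 21 → I/I/I/M on L1; bus BusRdX Flush; mem=37
  op18 P0: load  L2 → S/I/I/O on L2; bus BusRd; mem=30
  op19 P3: load  L0 → O/I/I/S on L0; bus BusRd; mem=77
  op20 P3: load  L1 → I/I/I/M on L1; bus (none); mem=37
  op21 P0: store L1 := 58 → M/I/I/I on L1; bus BusRdX Flush; mem=21
  op22 P3: load  L2 → S/I/I/O on L2; bus (none); mem=30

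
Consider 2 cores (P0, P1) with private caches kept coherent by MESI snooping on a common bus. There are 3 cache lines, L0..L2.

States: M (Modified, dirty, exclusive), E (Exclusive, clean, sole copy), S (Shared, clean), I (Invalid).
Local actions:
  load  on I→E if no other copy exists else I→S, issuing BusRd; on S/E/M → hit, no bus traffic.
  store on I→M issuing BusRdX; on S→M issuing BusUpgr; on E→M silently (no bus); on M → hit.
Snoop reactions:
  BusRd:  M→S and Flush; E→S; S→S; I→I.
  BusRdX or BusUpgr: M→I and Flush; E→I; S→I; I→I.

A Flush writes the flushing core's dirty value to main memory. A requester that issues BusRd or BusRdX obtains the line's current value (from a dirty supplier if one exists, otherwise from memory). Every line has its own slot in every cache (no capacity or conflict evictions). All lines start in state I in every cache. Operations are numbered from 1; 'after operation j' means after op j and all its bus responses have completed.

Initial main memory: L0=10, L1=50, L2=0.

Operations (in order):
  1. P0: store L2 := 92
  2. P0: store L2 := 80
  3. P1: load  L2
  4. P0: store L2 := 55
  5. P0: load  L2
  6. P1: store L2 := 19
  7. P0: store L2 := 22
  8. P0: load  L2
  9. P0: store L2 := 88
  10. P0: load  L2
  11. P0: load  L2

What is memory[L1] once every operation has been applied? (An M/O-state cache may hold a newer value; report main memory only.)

memory[L1] = 50

1. P0: store L2 := 92  bus=[BusRdX]  L2: P0=M P1=I  mem[L2]=0
2. P0: store L2 := 80  bus=[-]  L2: P0=M P1=I  mem[L2]=0
3. P1: load  L2  bus=[BusRd,Flush]  L2: P0=S P1=S  mem[L2]=80
4. P0: store L2 := 55  bus=[BusUpgr]  L2: P0=M P1=I  mem[L2]=80
5. P0: load  L2  bus=[-]  L2: P0=M P1=I  mem[L2]=80
6. P1: store L2 := 19  bus=[BusRdX,Flush]  L2: P0=I P1=M  mem[L2]=55
7. P0: store L2 := 22  bus=[BusRdX,Flush]  L2: P0=M P1=I  mem[L2]=19
8. P0: load  L2  bus=[-]  L2: P0=M P1=I  mem[L2]=19
9. P0: store L2 := 88  bus=[-]  L2: P0=M P1=I  mem[L2]=19
10. P0: load  L2  bus=[-]  L2: P0=M P1=I  mem[L2]=19
11. P0: load  L2  bus=[-]  L2: P0=M P1=I  mem[L2]=19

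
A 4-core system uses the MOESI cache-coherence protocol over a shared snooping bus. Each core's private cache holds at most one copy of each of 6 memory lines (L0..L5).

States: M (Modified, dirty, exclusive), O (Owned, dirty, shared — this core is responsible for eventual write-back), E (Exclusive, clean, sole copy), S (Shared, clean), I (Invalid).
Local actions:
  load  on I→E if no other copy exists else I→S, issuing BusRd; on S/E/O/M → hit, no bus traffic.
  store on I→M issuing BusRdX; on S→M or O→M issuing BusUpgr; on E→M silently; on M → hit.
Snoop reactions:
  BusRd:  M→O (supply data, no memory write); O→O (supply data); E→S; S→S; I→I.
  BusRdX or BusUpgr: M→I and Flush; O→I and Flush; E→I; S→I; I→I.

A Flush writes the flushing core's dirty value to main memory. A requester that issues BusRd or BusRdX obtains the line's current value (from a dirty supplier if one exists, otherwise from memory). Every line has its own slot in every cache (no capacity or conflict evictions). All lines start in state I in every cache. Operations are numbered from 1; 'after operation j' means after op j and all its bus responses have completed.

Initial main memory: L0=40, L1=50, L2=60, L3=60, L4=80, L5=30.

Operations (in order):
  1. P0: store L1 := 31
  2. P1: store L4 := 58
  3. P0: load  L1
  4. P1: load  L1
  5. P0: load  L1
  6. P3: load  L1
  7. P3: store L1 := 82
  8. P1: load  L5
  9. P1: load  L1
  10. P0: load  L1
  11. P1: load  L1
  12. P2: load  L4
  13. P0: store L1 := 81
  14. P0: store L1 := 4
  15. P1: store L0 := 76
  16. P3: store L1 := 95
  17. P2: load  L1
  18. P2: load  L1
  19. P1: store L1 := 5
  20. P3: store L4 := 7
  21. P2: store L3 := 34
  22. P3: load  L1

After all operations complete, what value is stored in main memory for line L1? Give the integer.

step 1: P0: store L1 := 31  ⟶  MIII  (L1)  txn=BusRdX  M[L1]=50
step 2: P1: store L4 := 58  ⟶  IMII  (L4)  txn=BusRdX  M[L4]=80
step 3: P0: load  L1  ⟶  MIII  (L1)  txn=∅  M[L1]=50
step 4: P1: load  L1  ⟶  OSII  (L1)  txn=BusRd  M[L1]=50
step 5: P0: load  L1  ⟶  OSII  (L1)  txn=∅  M[L1]=50
step 6: P3: load  L1  ⟶  OSIS  (L1)  txn=BusRd  M[L1]=50
step 7: P3: store L1 := 82  ⟶  IIIM  (L1)  txn=BusUpgr+Flush  M[L1]=31
step 8: P1: load  L5  ⟶  IEII  (L5)  txn=BusRd  M[L5]=30
step 9: P1: load  L1  ⟶  ISIO  (L1)  txn=BusRd  M[L1]=31
step 10: P0: load  L1  ⟶  SSIO  (L1)  txn=BusRd  M[L1]=31
step 11: P1: load  L1  ⟶  SSIO  (L1)  txn=∅  M[L1]=31
step 12: P2: load  L4  ⟶  IOSI  (L4)  txn=BusRd  M[L4]=80
step 13: P0: store L1 := 81  ⟶  MIII  (L1)  txn=BusUpgr+Flush  M[L1]=82
step 14: P0: store L1 := 4  ⟶  MIII  (L1)  txn=∅  M[L1]=82
step 15: P1: store L0 := 76  ⟶  IMII  (L0)  txn=BusRdX  M[L0]=40
step 16: P3: store L1 := 95  ⟶  IIIM  (L1)  txn=BusRdX+Flush  M[L1]=4
step 17: P2: load  L1  ⟶  IISO  (L1)  txn=BusRd  M[L1]=4
step 18: P2: load  L1  ⟶  IISO  (L1)  txn=∅  M[L1]=4
step 19: P1: store L1 := 5  ⟶  IMII  (L1)  txn=BusRdX+Flush  M[L1]=95
step 20: P3: store L4 := 7  ⟶  IIIM  (L4)  txn=BusRdX+Flush  M[L4]=58
step 21: P2: store L3 := 34  ⟶  IIMI  (L3)  txn=BusRdX  M[L3]=60
step 22: P3: load  L1  ⟶  IOIS  (L1)  txn=BusRd  M[L1]=95

memory[L1] = 95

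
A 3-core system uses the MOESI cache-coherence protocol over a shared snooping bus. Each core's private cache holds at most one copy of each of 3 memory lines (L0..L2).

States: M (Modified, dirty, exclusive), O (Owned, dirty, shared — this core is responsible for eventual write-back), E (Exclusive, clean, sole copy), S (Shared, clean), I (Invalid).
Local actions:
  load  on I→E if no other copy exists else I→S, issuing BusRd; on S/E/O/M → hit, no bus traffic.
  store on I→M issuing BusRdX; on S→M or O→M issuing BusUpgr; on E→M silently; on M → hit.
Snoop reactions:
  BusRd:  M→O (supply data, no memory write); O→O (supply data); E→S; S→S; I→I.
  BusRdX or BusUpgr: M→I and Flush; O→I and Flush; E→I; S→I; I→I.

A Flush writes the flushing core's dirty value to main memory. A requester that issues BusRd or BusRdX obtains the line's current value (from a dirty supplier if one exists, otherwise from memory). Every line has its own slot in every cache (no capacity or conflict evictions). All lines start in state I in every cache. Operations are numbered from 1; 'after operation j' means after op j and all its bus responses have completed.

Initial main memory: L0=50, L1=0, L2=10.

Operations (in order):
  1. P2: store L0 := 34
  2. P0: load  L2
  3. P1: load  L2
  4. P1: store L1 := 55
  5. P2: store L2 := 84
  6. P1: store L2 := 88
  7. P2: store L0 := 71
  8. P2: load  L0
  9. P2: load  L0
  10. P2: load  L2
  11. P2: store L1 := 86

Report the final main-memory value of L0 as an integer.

memory[L0] = 50

1. P2: store L0 := 34  bus=[BusRdX]  L0: P0=I P1=I P2=M  mem[L0]=50
2. P0: load  L2  bus=[BusRd]  L2: P0=E P1=I P2=I  mem[L2]=10
3. P1: load  L2  bus=[BusRd]  L2: P0=S P1=S P2=I  mem[L2]=10
4. P1: store L1 := 55  bus=[BusRdX]  L1: P0=I P1=M P2=I  mem[L1]=0
5. P2: store L2 := 84  bus=[BusRdX]  L2: P0=I P1=I P2=M  mem[L2]=10
6. P1: store L2 := 88  bus=[BusRdX,Flush]  L2: P0=I P1=M P2=I  mem[L2]=84
7. P2: store L0 := 71  bus=[-]  L0: P0=I P1=I P2=M  mem[L0]=50
8. P2: load  L0  bus=[-]  L0: P0=I P1=I P2=M  mem[L0]=50
9. P2: load  L0  bus=[-]  L0: P0=I P1=I P2=M  mem[L0]=50
10. P2: load  L2  bus=[BusRd]  L2: P0=I P1=O P2=S  mem[L2]=84
11. P2: store L1 := 86  bus=[BusRdX,Flush]  L1: P0=I P1=I P2=M  mem[L1]=55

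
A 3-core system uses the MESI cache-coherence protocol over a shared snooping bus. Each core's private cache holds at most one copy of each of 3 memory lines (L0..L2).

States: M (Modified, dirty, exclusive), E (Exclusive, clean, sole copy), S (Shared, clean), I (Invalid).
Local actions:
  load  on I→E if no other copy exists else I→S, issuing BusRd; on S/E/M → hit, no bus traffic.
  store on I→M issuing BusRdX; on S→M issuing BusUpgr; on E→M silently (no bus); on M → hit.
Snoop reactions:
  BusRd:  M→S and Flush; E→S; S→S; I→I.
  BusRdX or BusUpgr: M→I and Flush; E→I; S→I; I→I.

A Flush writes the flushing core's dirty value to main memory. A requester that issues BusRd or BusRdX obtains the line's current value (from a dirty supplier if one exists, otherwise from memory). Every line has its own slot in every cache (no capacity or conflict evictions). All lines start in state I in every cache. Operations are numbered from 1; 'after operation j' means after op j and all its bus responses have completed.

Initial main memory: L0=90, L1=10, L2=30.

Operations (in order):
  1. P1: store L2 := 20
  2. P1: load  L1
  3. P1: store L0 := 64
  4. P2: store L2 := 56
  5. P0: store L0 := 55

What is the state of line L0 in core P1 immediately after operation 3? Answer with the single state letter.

state = M

1. P1: store L2 := 20  bus=[BusRdX]  L2: P0=I P1=M P2=I  mem[L2]=30
2. P1: load  L1  bus=[BusRd]  L1: P0=I P1=E P2=I  mem[L1]=10
3. P1: store L0 := 64  bus=[BusRdX]  L0: P0=I P1=M P2=I  mem[L0]=90
4. P2: store L2 := 56  bus=[BusRdX,Flush]  L2: P0=I P1=I P2=M  mem[L2]=20
5. P0: store L0 := 55  bus=[BusRdX,Flush]  L0: P0=M P1=I P2=I  mem[L0]=64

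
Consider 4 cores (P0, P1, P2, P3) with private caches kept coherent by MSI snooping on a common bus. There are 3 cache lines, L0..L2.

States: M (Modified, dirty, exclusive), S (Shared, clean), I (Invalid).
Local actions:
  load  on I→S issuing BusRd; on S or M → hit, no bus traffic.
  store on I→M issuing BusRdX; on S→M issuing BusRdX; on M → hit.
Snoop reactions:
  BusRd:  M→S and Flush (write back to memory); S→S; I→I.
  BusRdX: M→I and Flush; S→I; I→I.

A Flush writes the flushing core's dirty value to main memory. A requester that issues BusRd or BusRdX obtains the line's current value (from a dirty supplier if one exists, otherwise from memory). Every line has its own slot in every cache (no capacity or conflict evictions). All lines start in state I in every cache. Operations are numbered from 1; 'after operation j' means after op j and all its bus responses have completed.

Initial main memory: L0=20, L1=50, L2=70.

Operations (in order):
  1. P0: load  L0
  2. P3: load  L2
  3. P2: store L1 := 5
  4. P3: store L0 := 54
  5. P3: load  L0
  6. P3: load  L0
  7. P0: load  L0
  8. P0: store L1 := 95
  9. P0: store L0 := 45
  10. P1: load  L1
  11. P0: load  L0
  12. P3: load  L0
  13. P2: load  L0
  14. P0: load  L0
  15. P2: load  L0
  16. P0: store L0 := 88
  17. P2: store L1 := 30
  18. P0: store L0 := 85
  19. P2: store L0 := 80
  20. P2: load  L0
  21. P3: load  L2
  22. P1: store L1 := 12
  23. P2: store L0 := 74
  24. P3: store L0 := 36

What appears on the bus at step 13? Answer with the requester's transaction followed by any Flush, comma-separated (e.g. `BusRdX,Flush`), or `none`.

1. P0: load  L0  bus=[BusRd]  L0: P0=S P1=I P2=I P3=I  mem[L0]=20
2. P3: load  L2  bus=[BusRd]  L2: P0=I P1=I P2=I P3=S  mem[L2]=70
3. P2: store L1 := 5  bus=[BusRdX]  L1: P0=I P1=I P2=M P3=I  mem[L1]=50
4. P3: store L0 := 54  bus=[BusRdX]  L0: P0=I P1=I P2=I P3=M  mem[L0]=20
5. P3: load  L0  bus=[-]  L0: P0=I P1=I P2=I P3=M  mem[L0]=20
6. P3: load  L0  bus=[-]  L0: P0=I P1=I P2=I P3=M  mem[L0]=20
7. P0: load  L0  bus=[BusRd,Flush]  L0: P0=S P1=I P2=I P3=S  mem[L0]=54
8. P0: store L1 := 95  bus=[BusRdX,Flush]  L1: P0=M P1=I P2=I P3=I  mem[L1]=5
9. P0: store L0 := 45  bus=[BusRdX]  L0: P0=M P1=I P2=I P3=I  mem[L0]=54
10. P1: load  L1  bus=[BusRd,Flush]  L1: P0=S P1=S P2=I P3=I  mem[L1]=95
11. P0: load  L0  bus=[-]  L0: P0=M P1=I P2=I P3=I  mem[L0]=54
12. P3: load  L0  bus=[BusRd,Flush]  L0: P0=S P1=I P2=I P3=S  mem[L0]=45
13. P2: load  L0  bus=[BusRd]  L0: P0=S P1=I P2=S P3=S  mem[L0]=45
14. P0: load  L0  bus=[-]  L0: P0=S P1=I P2=S P3=S  mem[L0]=45
15. P2: load  L0  bus=[-]  L0: P0=S P1=I P2=S P3=S  mem[L0]=45
16. P0: store L0 := 88  bus=[BusRdX]  L0: P0=M P1=I P2=I P3=I  mem[L0]=45
17. P2: store L1 := 30  bus=[BusRdX]  L1: P0=I P1=I P2=M P3=I  mem[L1]=95
18. P0: store L0 := 85  bus=[-]  L0: P0=M P1=I P2=I P3=I  mem[L0]=45
19. P2: store L0 := 80  bus=[BusRdX,Flush]  L0: P0=I P1=I P2=M P3=I  mem[L0]=85
20. P2: load  L0  bus=[-]  L0: P0=I P1=I P2=M P3=I  mem[L0]=85
21. P3: load  L2  bus=[-]  L2: P0=I P1=I P2=I P3=S  mem[L2]=70
22. P1: store L1 := 12  bus=[BusRdX,Flush]  L1: P0=I P1=M P2=I P3=I  mem[L1]=30
23. P2: store L0 := 74  bus=[-]  L0: P0=I P1=I P2=M P3=I  mem[L0]=85
24. P3: store L0 := 36  bus=[BusRdX,Flush]  L0: P0=I P1=I P2=I P3=M  mem[L0]=74

bus = BusRd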